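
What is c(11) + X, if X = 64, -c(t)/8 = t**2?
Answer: -904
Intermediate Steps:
c(t) = -8*t**2
c(11) + X = -8*11**2 + 64 = -8*121 + 64 = -968 + 64 = -904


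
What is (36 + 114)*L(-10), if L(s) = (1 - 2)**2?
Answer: 150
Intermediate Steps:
L(s) = 1 (L(s) = (-1)**2 = 1)
(36 + 114)*L(-10) = (36 + 114)*1 = 150*1 = 150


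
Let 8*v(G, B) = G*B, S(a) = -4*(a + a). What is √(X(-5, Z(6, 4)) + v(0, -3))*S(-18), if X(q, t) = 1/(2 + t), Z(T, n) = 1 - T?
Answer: 48*I*√3 ≈ 83.138*I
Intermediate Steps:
S(a) = -8*a
v(G, B) = B*G/8 (v(G, B) = (G*B)/8 = (B*G)/8 = B*G/8)
√(X(-5, Z(6, 4)) + v(0, -3))*S(-18) = √(1/(2 + (1 - 1*6)) + (⅛)*(-3)*0)*(-8*(-18)) = √(1/(2 + (1 - 6)) + 0)*144 = √(1/(2 - 5) + 0)*144 = √(1/(-3) + 0)*144 = √(-⅓ + 0)*144 = √(-⅓)*144 = (I*√3/3)*144 = 48*I*√3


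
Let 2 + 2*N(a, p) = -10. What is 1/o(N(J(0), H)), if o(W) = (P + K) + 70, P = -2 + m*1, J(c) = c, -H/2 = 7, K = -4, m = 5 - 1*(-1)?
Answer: 1/70 ≈ 0.014286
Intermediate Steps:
m = 6 (m = 5 + 1 = 6)
H = -14 (H = -2*7 = -14)
P = 4 (P = -2 + 6*1 = -2 + 6 = 4)
N(a, p) = -6 (N(a, p) = -1 + (½)*(-10) = -1 - 5 = -6)
o(W) = 70 (o(W) = (4 - 4) + 70 = 0 + 70 = 70)
1/o(N(J(0), H)) = 1/70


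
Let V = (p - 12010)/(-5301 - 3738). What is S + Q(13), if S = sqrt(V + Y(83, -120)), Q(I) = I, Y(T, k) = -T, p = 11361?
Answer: 13 + 2*I*sqrt(1693881483)/9039 ≈ 13.0 + 9.1065*I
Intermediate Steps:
V = 649/9039 (V = (11361 - 12010)/(-5301 - 3738) = -649/(-9039) = -649*(-1/9039) = 649/9039 ≈ 0.071800)
S = 2*I*sqrt(1693881483)/9039 (S = sqrt(649/9039 - 1*83) = sqrt(649/9039 - 83) = sqrt(-749588/9039) = 2*I*sqrt(1693881483)/9039 ≈ 9.1065*I)
S + Q(13) = 2*I*sqrt(1693881483)/9039 + 13 = 13 + 2*I*sqrt(1693881483)/9039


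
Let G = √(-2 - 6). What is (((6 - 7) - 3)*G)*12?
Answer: -96*I*√2 ≈ -135.76*I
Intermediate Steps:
G = 2*I*√2 (G = √(-8) = 2*I*√2 ≈ 2.8284*I)
(((6 - 7) - 3)*G)*12 = (((6 - 7) - 3)*(2*I*√2))*12 = ((-1 - 3)*(2*I*√2))*12 = -8*I*√2*12 = -96*I*√2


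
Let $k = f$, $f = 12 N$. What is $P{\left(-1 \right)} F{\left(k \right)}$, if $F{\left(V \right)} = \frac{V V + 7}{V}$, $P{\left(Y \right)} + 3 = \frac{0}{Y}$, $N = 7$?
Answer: $- \frac{1009}{4} \approx -252.25$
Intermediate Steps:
$P{\left(Y \right)} = -3$ ($P{\left(Y \right)} = -3 + \frac{0}{Y} = -3 + 0 = -3$)
$f = 84$ ($f = 12 \cdot 7 = 84$)
$k = 84$
$F{\left(V \right)} = \frac{7 + V^{2}}{V}$ ($F{\left(V \right)} = \frac{V^{2} + 7}{V} = \frac{7 + V^{2}}{V}$)
$P{\left(-1 \right)} F{\left(k \right)} = - 3 \left(84 + \frac{7}{84}\right) = - 3 \left(84 + 7 \cdot \frac{1}{84}\right) = - 3 \left(84 + \frac{1}{12}\right) = \left(-3\right) \frac{1009}{12} = - \frac{1009}{4}$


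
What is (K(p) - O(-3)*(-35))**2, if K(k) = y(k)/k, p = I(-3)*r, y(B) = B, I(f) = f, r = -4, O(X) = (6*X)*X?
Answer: 3575881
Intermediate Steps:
O(X) = 6*X**2
p = 12 (p = -3*(-4) = 12)
K(k) = 1 (K(k) = k/k = 1)
(K(p) - O(-3)*(-35))**2 = (1 - 6*(-3)**2*(-35))**2 = (1 - 6*9*(-35))**2 = (1 - 54*(-35))**2 = (1 - 1*(-1890))**2 = (1 + 1890)**2 = 1891**2 = 3575881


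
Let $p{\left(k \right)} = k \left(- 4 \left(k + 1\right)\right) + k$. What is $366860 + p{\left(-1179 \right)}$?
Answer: $-5189767$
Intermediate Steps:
$p{\left(k \right)} = k + k \left(-4 - 4 k\right)$ ($p{\left(k \right)} = k \left(- 4 \left(1 + k\right)\right) + k = k \left(-4 - 4 k\right) + k = k + k \left(-4 - 4 k\right)$)
$366860 + p{\left(-1179 \right)} = 366860 - - 1179 \left(3 + 4 \left(-1179\right)\right) = 366860 - - 1179 \left(3 - 4716\right) = 366860 - \left(-1179\right) \left(-4713\right) = 366860 - 5556627 = -5189767$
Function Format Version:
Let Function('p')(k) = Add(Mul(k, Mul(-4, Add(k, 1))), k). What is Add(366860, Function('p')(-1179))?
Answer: -5189767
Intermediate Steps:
Function('p')(k) = Add(k, Mul(k, Add(-4, Mul(-4, k)))) (Function('p')(k) = Add(Mul(k, Mul(-4, Add(1, k))), k) = Add(Mul(k, Add(-4, Mul(-4, k))), k) = Add(k, Mul(k, Add(-4, Mul(-4, k)))))
Add(366860, Function('p')(-1179)) = Add(366860, Mul(-1, -1179, Add(3, Mul(4, -1179)))) = Add(366860, Mul(-1, -1179, Add(3, -4716))) = Add(366860, Mul(-1, -1179, -4713)) = Add(366860, -5556627) = -5189767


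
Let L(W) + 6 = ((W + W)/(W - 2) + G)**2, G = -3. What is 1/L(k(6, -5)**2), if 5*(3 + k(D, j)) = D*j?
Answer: -6241/31821 ≈ -0.19613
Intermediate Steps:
k(D, j) = -3 + D*j/5 (k(D, j) = -3 + (D*j)/5 = -3 + D*j/5)
L(W) = -6 + (-3 + 2*W/(-2 + W))**2 (L(W) = -6 + ((W + W)/(W - 2) - 3)**2 = -6 + ((2*W)/(-2 + W) - 3)**2 = -6 + (2*W/(-2 + W) - 3)**2 = -6 + (-3 + 2*W/(-2 + W))**2)
1/L(k(6, -5)**2) = 1/(-6 + (-6 + (-3 + (1/5)*6*(-5))**2)**2/(-2 + (-3 + (1/5)*6*(-5))**2)**2) = 1/(-6 + (-6 + (-3 - 6)**2)**2/(-2 + (-3 - 6)**2)**2) = 1/(-6 + (-6 + (-9)**2)**2/(-2 + (-9)**2)**2) = 1/(-6 + (-6 + 81)**2/(-2 + 81)**2) = 1/(-6 + 75**2/79**2) = 1/(-6 + 5625*(1/6241)) = 1/(-6 + 5625/6241) = 1/(-31821/6241) = -6241/31821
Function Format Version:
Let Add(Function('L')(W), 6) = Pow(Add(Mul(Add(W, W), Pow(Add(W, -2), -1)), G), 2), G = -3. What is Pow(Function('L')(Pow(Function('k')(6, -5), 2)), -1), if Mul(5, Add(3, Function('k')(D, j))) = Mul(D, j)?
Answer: Rational(-6241, 31821) ≈ -0.19613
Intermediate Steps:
Function('k')(D, j) = Add(-3, Mul(Rational(1, 5), D, j)) (Function('k')(D, j) = Add(-3, Mul(Rational(1, 5), Mul(D, j))) = Add(-3, Mul(Rational(1, 5), D, j)))
Function('L')(W) = Add(-6, Pow(Add(-3, Mul(2, W, Pow(Add(-2, W), -1))), 2)) (Function('L')(W) = Add(-6, Pow(Add(Mul(Add(W, W), Pow(Add(W, -2), -1)), -3), 2)) = Add(-6, Pow(Add(Mul(Mul(2, W), Pow(Add(-2, W), -1)), -3), 2)) = Add(-6, Pow(Add(Mul(2, W, Pow(Add(-2, W), -1)), -3), 2)) = Add(-6, Pow(Add(-3, Mul(2, W, Pow(Add(-2, W), -1))), 2)))
Pow(Function('L')(Pow(Function('k')(6, -5), 2)), -1) = Pow(Add(-6, Mul(Pow(Add(-6, Pow(Add(-3, Mul(Rational(1, 5), 6, -5)), 2)), 2), Pow(Add(-2, Pow(Add(-3, Mul(Rational(1, 5), 6, -5)), 2)), -2))), -1) = Pow(Add(-6, Mul(Pow(Add(-6, Pow(Add(-3, -6), 2)), 2), Pow(Add(-2, Pow(Add(-3, -6), 2)), -2))), -1) = Pow(Add(-6, Mul(Pow(Add(-6, Pow(-9, 2)), 2), Pow(Add(-2, Pow(-9, 2)), -2))), -1) = Pow(Add(-6, Mul(Pow(Add(-6, 81), 2), Pow(Add(-2, 81), -2))), -1) = Pow(Add(-6, Mul(Pow(75, 2), Pow(79, -2))), -1) = Pow(Add(-6, Mul(5625, Rational(1, 6241))), -1) = Pow(Add(-6, Rational(5625, 6241)), -1) = Pow(Rational(-31821, 6241), -1) = Rational(-6241, 31821)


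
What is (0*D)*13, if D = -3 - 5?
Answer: 0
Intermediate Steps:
D = -8
(0*D)*13 = (0*(-8))*13 = 0*13 = 0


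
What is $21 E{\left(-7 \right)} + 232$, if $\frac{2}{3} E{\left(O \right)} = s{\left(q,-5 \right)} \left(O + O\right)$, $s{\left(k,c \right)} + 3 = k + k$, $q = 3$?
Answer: $-1091$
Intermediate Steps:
$s{\left(k,c \right)} = -3 + 2 k$ ($s{\left(k,c \right)} = -3 + \left(k + k\right) = -3 + 2 k$)
$E{\left(O \right)} = 9 O$ ($E{\left(O \right)} = \frac{3 \left(-3 + 2 \cdot 3\right) \left(O + O\right)}{2} = \frac{3 \left(-3 + 6\right) 2 O}{2} = \frac{3 \cdot 3 \cdot 2 O}{2} = \frac{3 \cdot 6 O}{2} = 9 O$)
$21 E{\left(-7 \right)} + 232 = 21 \cdot 9 \left(-7\right) + 232 = 21 \left(-63\right) + 232 = -1323 + 232 = -1091$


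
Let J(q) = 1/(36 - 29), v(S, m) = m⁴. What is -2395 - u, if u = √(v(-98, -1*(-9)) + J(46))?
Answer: -2395 - 2*√80374/7 ≈ -2476.0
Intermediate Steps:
J(q) = ⅐ (J(q) = 1/7 = ⅐)
u = 2*√80374/7 (u = √((-1*(-9))⁴ + ⅐) = √(9⁴ + ⅐) = √(6561 + ⅐) = √(45928/7) = 2*√80374/7 ≈ 81.001)
-2395 - u = -2395 - 2*√80374/7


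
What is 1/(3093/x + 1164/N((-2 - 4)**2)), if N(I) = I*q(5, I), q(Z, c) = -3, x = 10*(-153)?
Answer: -1530/19583 ≈ -0.078129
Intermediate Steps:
x = -1530
N(I) = -3*I (N(I) = I*(-3) = -3*I)
1/(3093/x + 1164/N((-2 - 4)**2)) = 1/(3093/(-1530) + 1164/((-3*(-2 - 4)**2))) = 1/(3093*(-1/1530) + 1164/((-3*(-6)**2))) = 1/(-1031/510 + 1164/((-3*36))) = 1/(-1031/510 + 1164/(-108)) = 1/(-1031/510 + 1164*(-1/108)) = 1/(-1031/510 - 97/9) = 1/(-19583/1530) = -1530/19583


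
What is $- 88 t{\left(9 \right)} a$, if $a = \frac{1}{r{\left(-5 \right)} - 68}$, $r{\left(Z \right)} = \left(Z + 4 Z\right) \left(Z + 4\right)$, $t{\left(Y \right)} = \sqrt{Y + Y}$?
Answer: $\frac{264 \sqrt{2}}{43} \approx 8.6826$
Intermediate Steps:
$t{\left(Y \right)} = \sqrt{2} \sqrt{Y}$ ($t{\left(Y \right)} = \sqrt{2 Y} = \sqrt{2} \sqrt{Y}$)
$r{\left(Z \right)} = 5 Z \left(4 + Z\right)$
$a = - \frac{1}{43}$ ($a = \frac{1}{5 \left(-5\right) \left(4 - 5\right) - 68} = \frac{1}{5 \left(-5\right) \left(-1\right) - 68} = \frac{1}{25 - 68} = \frac{1}{-43} = - \frac{1}{43} \approx -0.023256$)
$- 88 t{\left(9 \right)} a = - 88 \sqrt{2} \sqrt{9} \left(- \frac{1}{43}\right) = - 88 \sqrt{2} \cdot 3 \left(- \frac{1}{43}\right) = - 88 \cdot 3 \sqrt{2} \left(- \frac{1}{43}\right) = - 264 \sqrt{2} \left(- \frac{1}{43}\right) = \frac{264 \sqrt{2}}{43}$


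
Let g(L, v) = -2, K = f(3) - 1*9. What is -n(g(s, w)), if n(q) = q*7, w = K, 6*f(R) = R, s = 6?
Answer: 14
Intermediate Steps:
f(R) = R/6
K = -17/2 (K = (⅙)*3 - 1*9 = ½ - 9 = -17/2 ≈ -8.5000)
w = -17/2 ≈ -8.5000
n(q) = 7*q
-n(g(s, w)) = -7*(-2) = -1*(-14) = 14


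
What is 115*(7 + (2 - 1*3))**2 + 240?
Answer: 4380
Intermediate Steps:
115*(7 + (2 - 1*3))**2 + 240 = 115*(7 + (2 - 3))**2 + 240 = 115*(7 - 1)**2 + 240 = 115*6**2 + 240 = 115*36 + 240 = 4140 + 240 = 4380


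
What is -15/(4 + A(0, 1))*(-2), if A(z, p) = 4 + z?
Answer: 15/4 ≈ 3.7500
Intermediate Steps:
-15/(4 + A(0, 1))*(-2) = -15/(4 + (4 + 0))*(-2) = -15/(4 + 4)*(-2) = -15/8*(-2) = 15/4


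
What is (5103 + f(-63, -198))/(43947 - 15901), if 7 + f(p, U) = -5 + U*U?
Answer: 44295/28046 ≈ 1.5794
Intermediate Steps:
f(p, U) = -12 + U² (f(p, U) = -7 + (-5 + U*U) = -7 + (-5 + U²) = -12 + U²)
(5103 + f(-63, -198))/(43947 - 15901) = (5103 + (-12 + (-198)²))/(43947 - 15901) = (5103 + (-12 + 39204))/28046 = (5103 + 39192)*(1/28046) = 44295*(1/28046) = 44295/28046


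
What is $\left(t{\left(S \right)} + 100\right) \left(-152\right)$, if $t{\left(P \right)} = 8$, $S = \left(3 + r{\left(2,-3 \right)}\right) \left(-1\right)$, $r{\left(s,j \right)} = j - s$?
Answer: $-16416$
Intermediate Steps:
$S = 2$ ($S = \left(3 - 5\right) \left(-1\right) = \left(-2\right) \left(-1\right) = 2$)
$\left(t{\left(S \right)} + 100\right) \left(-152\right) = \left(8 + 100\right) \left(-152\right) = 108 \left(-152\right) = -16416$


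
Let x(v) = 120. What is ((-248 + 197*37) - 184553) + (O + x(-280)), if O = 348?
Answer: -177044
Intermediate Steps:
((-248 + 197*37) - 184553) + (O + x(-280)) = ((-248 + 197*37) - 184553) + (348 + 120) = ((-248 + 7289) - 184553) + 468 = (7041 - 184553) + 468 = -177512 + 468 = -177044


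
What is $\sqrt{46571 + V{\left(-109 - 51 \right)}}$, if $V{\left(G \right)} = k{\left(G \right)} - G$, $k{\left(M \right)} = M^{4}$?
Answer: $\sqrt{655406731} \approx 25601.0$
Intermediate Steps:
$V{\left(G \right)} = G^{4} - G$
$\sqrt{46571 + V{\left(-109 - 51 \right)}} = \sqrt{46571 - \left(-109 - 51 - \left(-109 - 51\right)^{4}\right)} = \sqrt{46571 - \left(-160 - \left(-109 - 51\right)^{4}\right)} = \sqrt{46571 - \left(-160 - \left(-160\right)^{4}\right)} = \sqrt{46571 + \left(655360000 + 160\right)} = \sqrt{46571 + 655360160} = \sqrt{655406731}$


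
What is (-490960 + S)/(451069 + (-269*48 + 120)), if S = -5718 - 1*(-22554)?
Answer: -67732/62611 ≈ -1.0818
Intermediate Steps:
S = 16836 (S = -5718 + 22554 = 16836)
(-490960 + S)/(451069 + (-269*48 + 120)) = (-490960 + 16836)/(451069 + (-269*48 + 120)) = -474124/(451069 + (-12912 + 120)) = -474124/(451069 - 12792) = -474124/438277 = -474124*1/438277 = -67732/62611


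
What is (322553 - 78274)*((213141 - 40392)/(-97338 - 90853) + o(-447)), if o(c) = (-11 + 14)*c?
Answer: -61689456509520/188191 ≈ -3.2780e+8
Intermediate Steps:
o(c) = 3*c
(322553 - 78274)*((213141 - 40392)/(-97338 - 90853) + o(-447)) = (322553 - 78274)*((213141 - 40392)/(-97338 - 90853) + 3*(-447)) = 244279*(172749/(-188191) - 1341) = 244279*(172749*(-1/188191) - 1341) = 244279*(-172749/188191 - 1341) = 244279*(-252536880/188191) = -61689456509520/188191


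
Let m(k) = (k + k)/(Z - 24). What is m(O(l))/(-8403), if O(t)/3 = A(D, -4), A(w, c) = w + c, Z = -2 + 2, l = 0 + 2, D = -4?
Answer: -2/8403 ≈ -0.00023801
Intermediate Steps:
l = 2
Z = 0
A(w, c) = c + w
O(t) = -24 (O(t) = 3*(-4 - 4) = 3*(-8) = -24)
m(k) = -k/12 (m(k) = (k + k)/(0 - 24) = (2*k)/(-24) = (2*k)*(-1/24) = -k/12)
m(O(l))/(-8403) = -1/12*(-24)/(-8403) = 2*(-1/8403) = -2/8403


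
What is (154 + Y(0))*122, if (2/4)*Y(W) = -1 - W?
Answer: 18544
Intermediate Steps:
Y(W) = -2 - 2*W (Y(W) = 2*(-1 - W) = -2 - 2*W)
(154 + Y(0))*122 = (154 + (-2 - 2*0))*122 = (154 + (-2 + 0))*122 = (154 - 2)*122 = 152*122 = 18544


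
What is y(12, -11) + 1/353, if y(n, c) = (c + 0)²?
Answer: 42714/353 ≈ 121.00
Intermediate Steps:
y(n, c) = c²
y(12, -11) + 1/353 = (-11)² + 1/353 = 121 + 1/353 = 42714/353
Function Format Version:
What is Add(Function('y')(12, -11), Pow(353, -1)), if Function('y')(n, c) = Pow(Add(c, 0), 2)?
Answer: Rational(42714, 353) ≈ 121.00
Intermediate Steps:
Function('y')(n, c) = Pow(c, 2)
Add(Function('y')(12, -11), Pow(353, -1)) = Add(Pow(-11, 2), Pow(353, -1)) = Add(121, Rational(1, 353)) = Rational(42714, 353)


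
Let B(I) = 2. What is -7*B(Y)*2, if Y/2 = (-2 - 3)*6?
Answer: -28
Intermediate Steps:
Y = -60 (Y = 2*((-2 - 3)*6) = 2*(-5*6) = 2*(-30) = -60)
-7*B(Y)*2 = -7*2*2 = -14*2 = -28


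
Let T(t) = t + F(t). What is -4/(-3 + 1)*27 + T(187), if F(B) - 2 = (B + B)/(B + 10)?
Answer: 48245/197 ≈ 244.90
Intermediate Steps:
F(B) = 2 + 2*B/(10 + B) (F(B) = 2 + (B + B)/(B + 10) = 2 + (2*B)/(10 + B) = 2 + 2*B/(10 + B))
T(t) = t + 4*(5 + t)/(10 + t)
-4/(-3 + 1)*27 + T(187) = -4/(-3 + 1)*27 + (20 + 187² + 14*187)/(10 + 187) = -4/(-2)*27 + (20 + 34969 + 2618)/197 = -4*(-½)*27 + (1/197)*37607 = 2*27 + 37607/197 = 54 + 37607/197 = 48245/197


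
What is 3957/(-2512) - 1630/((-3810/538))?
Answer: 218779711/957072 ≈ 228.59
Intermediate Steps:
3957/(-2512) - 1630/((-3810/538)) = 3957*(-1/2512) - 1630/((-3810*1/538)) = -3957/2512 - 1630/(-1905/269) = -3957/2512 - 1630*(-269/1905) = -3957/2512 + 87694/381 = 218779711/957072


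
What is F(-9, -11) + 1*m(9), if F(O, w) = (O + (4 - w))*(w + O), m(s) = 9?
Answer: -111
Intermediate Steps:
F(O, w) = (O + w)*(4 + O - w) (F(O, w) = (4 + O - w)*(O + w) = (O + w)*(4 + O - w))
F(-9, -11) + 1*m(9) = ((-9)² - 1*(-11)² + 4*(-9) + 4*(-11)) + 1*9 = (81 - 1*121 - 36 - 44) + 9 = (81 - 121 - 36 - 44) + 9 = -120 + 9 = -111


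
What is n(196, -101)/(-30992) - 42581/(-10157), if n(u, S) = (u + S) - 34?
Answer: 188435825/44969392 ≈ 4.1903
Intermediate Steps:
n(u, S) = -34 + S + u (n(u, S) = (S + u) - 34 = -34 + S + u)
n(196, -101)/(-30992) - 42581/(-10157) = (-34 - 101 + 196)/(-30992) - 42581/(-10157) = 61*(-1/30992) - 42581*(-1/10157) = -61/30992 + 6083/1451 = 188435825/44969392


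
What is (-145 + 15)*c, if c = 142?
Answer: -18460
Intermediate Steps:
(-145 + 15)*c = (-145 + 15)*142 = -130*142 = -18460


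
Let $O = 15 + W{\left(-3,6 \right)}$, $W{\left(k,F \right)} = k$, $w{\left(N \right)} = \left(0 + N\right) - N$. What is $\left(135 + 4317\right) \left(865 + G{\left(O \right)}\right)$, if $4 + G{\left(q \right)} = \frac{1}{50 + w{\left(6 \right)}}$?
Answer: $\frac{95831526}{25} \approx 3.8333 \cdot 10^{6}$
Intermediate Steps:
$w{\left(N \right)} = 0$ ($w{\left(N \right)} = N - N = 0$)
$O = 12$ ($O = 15 - 3 = 12$)
$G{\left(q \right)} = - \frac{199}{50}$ ($G{\left(q \right)} = -4 + \frac{1}{50 + 0} = -4 + \frac{1}{50} = - \frac{199}{50}$)
$\left(135 + 4317\right) \left(865 + G{\left(O \right)}\right) = \left(135 + 4317\right) \left(865 - \frac{199}{50}\right) = 4452 \cdot \frac{43051}{50} = \frac{95831526}{25}$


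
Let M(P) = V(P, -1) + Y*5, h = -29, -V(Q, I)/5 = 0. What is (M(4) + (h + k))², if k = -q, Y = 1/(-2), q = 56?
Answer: 30625/4 ≈ 7656.3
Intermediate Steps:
V(Q, I) = 0 (V(Q, I) = -5*0 = 0)
Y = -½ (Y = 1*(-½) = -½ ≈ -0.50000)
M(P) = -5/2 (M(P) = 0 - ½*5 = 0 - 5/2 = -5/2)
k = -56 (k = -1*56 = -56)
(M(4) + (h + k))² = (-5/2 + (-29 - 56))² = (-5/2 - 85)² = (-175/2)² = 30625/4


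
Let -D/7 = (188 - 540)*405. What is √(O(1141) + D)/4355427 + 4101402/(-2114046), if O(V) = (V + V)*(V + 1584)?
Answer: -683567/352341 + √7216370/4355427 ≈ -1.9395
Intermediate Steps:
D = 997920 (D = -7*(188 - 540)*405 = -(-2464)*405 = -7*(-142560) = 997920)
O(V) = 2*V*(1584 + V) (O(V) = (2*V)*(1584 + V) = 2*V*(1584 + V))
√(O(1141) + D)/4355427 + 4101402/(-2114046) = √(2*1141*(1584 + 1141) + 997920)/4355427 + 4101402/(-2114046) = √(2*1141*2725 + 997920)*(1/4355427) + 4101402*(-1/2114046) = √(6218450 + 997920)*(1/4355427) - 683567/352341 = √7216370*(1/4355427) - 683567/352341 = √7216370/4355427 - 683567/352341 = -683567/352341 + √7216370/4355427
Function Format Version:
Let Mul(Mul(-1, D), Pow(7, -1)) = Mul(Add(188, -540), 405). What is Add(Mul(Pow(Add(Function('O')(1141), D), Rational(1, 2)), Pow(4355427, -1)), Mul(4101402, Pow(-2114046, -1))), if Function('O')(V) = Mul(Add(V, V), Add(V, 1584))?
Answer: Add(Rational(-683567, 352341), Mul(Rational(1, 4355427), Pow(7216370, Rational(1, 2)))) ≈ -1.9395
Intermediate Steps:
D = 997920 (D = Mul(-7, Mul(Add(188, -540), 405)) = Mul(-7, Mul(-352, 405)) = Mul(-7, -142560) = 997920)
Function('O')(V) = Mul(2, V, Add(1584, V)) (Function('O')(V) = Mul(Mul(2, V), Add(1584, V)) = Mul(2, V, Add(1584, V)))
Add(Mul(Pow(Add(Function('O')(1141), D), Rational(1, 2)), Pow(4355427, -1)), Mul(4101402, Pow(-2114046, -1))) = Add(Mul(Pow(Add(Mul(2, 1141, Add(1584, 1141)), 997920), Rational(1, 2)), Pow(4355427, -1)), Mul(4101402, Pow(-2114046, -1))) = Add(Mul(Pow(Add(Mul(2, 1141, 2725), 997920), Rational(1, 2)), Rational(1, 4355427)), Mul(4101402, Rational(-1, 2114046))) = Add(Mul(Pow(Add(6218450, 997920), Rational(1, 2)), Rational(1, 4355427)), Rational(-683567, 352341)) = Add(Mul(Pow(7216370, Rational(1, 2)), Rational(1, 4355427)), Rational(-683567, 352341)) = Add(Mul(Rational(1, 4355427), Pow(7216370, Rational(1, 2))), Rational(-683567, 352341)) = Add(Rational(-683567, 352341), Mul(Rational(1, 4355427), Pow(7216370, Rational(1, 2))))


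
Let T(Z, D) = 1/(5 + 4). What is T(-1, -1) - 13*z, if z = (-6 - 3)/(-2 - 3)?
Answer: -1048/45 ≈ -23.289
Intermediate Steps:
T(Z, D) = ⅑ (T(Z, D) = 1/9 = ⅑)
z = 9/5 (z = -9/(-5) = -9*(-⅕) = 9/5 ≈ 1.8000)
T(-1, -1) - 13*z = ⅑ - 13*9/5 = ⅑ - 117/5 = -1048/45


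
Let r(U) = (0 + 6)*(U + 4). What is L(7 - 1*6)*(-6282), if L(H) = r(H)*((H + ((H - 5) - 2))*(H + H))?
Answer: 1884600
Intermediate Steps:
r(U) = 24 + 6*U (r(U) = 6*(4 + U) = 24 + 6*U)
L(H) = 2*H*(-7 + 2*H)*(24 + 6*H) (L(H) = (24 + 6*H)*((H + ((H - 5) - 2))*(H + H)) = (24 + 6*H)*((H + ((-5 + H) - 2))*(2*H)) = (24 + 6*H)*((H + (-7 + H))*(2*H)) = (24 + 6*H)*((-7 + 2*H)*(2*H)) = (24 + 6*H)*(2*H*(-7 + 2*H)) = 2*H*(-7 + 2*H)*(24 + 6*H))
L(7 - 1*6)*(-6282) = (12*(7 - 1*6)*(-7 + 2*(7 - 1*6))*(4 + (7 - 1*6)))*(-6282) = (12*(7 - 6)*(-7 + 2*(7 - 6))*(4 + (7 - 6)))*(-6282) = (12*1*(-7 + 2*1)*(4 + 1))*(-6282) = (12*1*(-7 + 2)*5)*(-6282) = (12*1*(-5)*5)*(-6282) = -300*(-6282) = 1884600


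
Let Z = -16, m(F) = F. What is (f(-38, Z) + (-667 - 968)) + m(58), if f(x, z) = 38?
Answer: -1539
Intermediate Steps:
(f(-38, Z) + (-667 - 968)) + m(58) = (38 + (-667 - 968)) + 58 = (38 - 1635) + 58 = -1597 + 58 = -1539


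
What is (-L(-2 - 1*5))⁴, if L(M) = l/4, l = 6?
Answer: 81/16 ≈ 5.0625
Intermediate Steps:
L(M) = 3/2 (L(M) = 6/4 = 6*(¼) = 3/2)
(-L(-2 - 1*5))⁴ = (-1*3/2)⁴ = (-3/2)⁴ = 81/16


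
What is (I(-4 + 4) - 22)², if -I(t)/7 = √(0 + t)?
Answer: 484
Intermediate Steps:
I(t) = -7*√t (I(t) = -7*√(0 + t) = -7*√t)
(I(-4 + 4) - 22)² = (-7*√(-4 + 4) - 22)² = (-7*√0 - 22)² = (-7*0 - 22)² = (0 - 22)² = (-22)² = 484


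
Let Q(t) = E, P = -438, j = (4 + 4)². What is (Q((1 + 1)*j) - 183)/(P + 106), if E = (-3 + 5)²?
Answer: 179/332 ≈ 0.53916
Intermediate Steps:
j = 64 (j = 8² = 64)
E = 4 (E = 2² = 4)
Q(t) = 4
(Q((1 + 1)*j) - 183)/(P + 106) = (4 - 183)/(-438 + 106) = -179/(-332) = -179*(-1/332) = 179/332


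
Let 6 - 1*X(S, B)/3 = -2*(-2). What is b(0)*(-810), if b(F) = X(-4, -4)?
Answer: -4860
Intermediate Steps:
X(S, B) = 6 (X(S, B) = 18 - (-6)*(-2) = 18 - 3*4 = 18 - 12 = 6)
b(F) = 6
b(0)*(-810) = 6*(-810) = -4860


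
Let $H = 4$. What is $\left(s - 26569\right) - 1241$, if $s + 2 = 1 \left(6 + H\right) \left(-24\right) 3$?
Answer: $-28532$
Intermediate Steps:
$s = -722$ ($s = -2 + 1 \left(6 + 4\right) \left(-24\right) 3 = -2 + 1 \cdot 10 \left(-24\right) 3 = -2 + 10 \left(-24\right) 3 = -2 - 720 = -722$)
$\left(s - 26569\right) - 1241 = \left(-722 - 26569\right) - 1241 = -27291 - 1241 = -28532$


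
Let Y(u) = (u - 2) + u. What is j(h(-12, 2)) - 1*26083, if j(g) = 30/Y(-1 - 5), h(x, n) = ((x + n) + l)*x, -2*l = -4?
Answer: -182596/7 ≈ -26085.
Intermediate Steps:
Y(u) = -2 + 2*u (Y(u) = (-2 + u) + u = -2 + 2*u)
l = 2 (l = -½*(-4) = 2)
h(x, n) = x*(2 + n + x) (h(x, n) = ((x + n) + 2)*x = ((n + x) + 2)*x = (2 + n + x)*x = x*(2 + n + x))
j(g) = -15/7 (j(g) = 30/(-2 + 2*(-1 - 5)) = 30/(-2 + 2*(-6)) = 30/(-2 - 12) = 30/(-14) = 30*(-1/14) = -15/7)
j(h(-12, 2)) - 1*26083 = -15/7 - 1*26083 = -15/7 - 26083 = -182596/7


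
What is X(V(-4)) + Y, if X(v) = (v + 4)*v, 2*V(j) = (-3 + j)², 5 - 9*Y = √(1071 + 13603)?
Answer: 25157/36 - √14674/9 ≈ 685.35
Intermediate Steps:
Y = 5/9 - √14674/9 (Y = 5/9 - √(1071 + 13603)/9 = 5/9 - √14674/9 ≈ -12.904)
V(j) = (-3 + j)²/2
X(v) = v*(4 + v) (X(v) = (4 + v)*v = v*(4 + v))
X(V(-4)) + Y = ((-3 - 4)²/2)*(4 + (-3 - 4)²/2) + (5/9 - √14674/9) = ((½)*(-7)²)*(4 + (½)*(-7)²) + (5/9 - √14674/9) = ((½)*49)*(4 + (½)*49) + (5/9 - √14674/9) = 49*(4 + 49/2)/2 + (5/9 - √14674/9) = (49/2)*(57/2) + (5/9 - √14674/9) = 2793/4 + (5/9 - √14674/9) = 25157/36 - √14674/9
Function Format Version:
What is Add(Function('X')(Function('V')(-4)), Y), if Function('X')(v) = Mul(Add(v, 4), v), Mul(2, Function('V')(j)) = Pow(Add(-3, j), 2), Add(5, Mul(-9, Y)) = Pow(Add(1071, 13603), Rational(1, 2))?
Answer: Add(Rational(25157, 36), Mul(Rational(-1, 9), Pow(14674, Rational(1, 2)))) ≈ 685.35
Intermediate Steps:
Y = Add(Rational(5, 9), Mul(Rational(-1, 9), Pow(14674, Rational(1, 2)))) (Y = Add(Rational(5, 9), Mul(Rational(-1, 9), Pow(Add(1071, 13603), Rational(1, 2)))) = Add(Rational(5, 9), Mul(Rational(-1, 9), Pow(14674, Rational(1, 2)))) ≈ -12.904)
Function('V')(j) = Mul(Rational(1, 2), Pow(Add(-3, j), 2))
Function('X')(v) = Mul(v, Add(4, v)) (Function('X')(v) = Mul(Add(4, v), v) = Mul(v, Add(4, v)))
Add(Function('X')(Function('V')(-4)), Y) = Add(Mul(Mul(Rational(1, 2), Pow(Add(-3, -4), 2)), Add(4, Mul(Rational(1, 2), Pow(Add(-3, -4), 2)))), Add(Rational(5, 9), Mul(Rational(-1, 9), Pow(14674, Rational(1, 2))))) = Add(Mul(Mul(Rational(1, 2), Pow(-7, 2)), Add(4, Mul(Rational(1, 2), Pow(-7, 2)))), Add(Rational(5, 9), Mul(Rational(-1, 9), Pow(14674, Rational(1, 2))))) = Add(Mul(Mul(Rational(1, 2), 49), Add(4, Mul(Rational(1, 2), 49))), Add(Rational(5, 9), Mul(Rational(-1, 9), Pow(14674, Rational(1, 2))))) = Add(Mul(Rational(49, 2), Add(4, Rational(49, 2))), Add(Rational(5, 9), Mul(Rational(-1, 9), Pow(14674, Rational(1, 2))))) = Add(Mul(Rational(49, 2), Rational(57, 2)), Add(Rational(5, 9), Mul(Rational(-1, 9), Pow(14674, Rational(1, 2))))) = Add(Rational(2793, 4), Add(Rational(5, 9), Mul(Rational(-1, 9), Pow(14674, Rational(1, 2))))) = Add(Rational(25157, 36), Mul(Rational(-1, 9), Pow(14674, Rational(1, 2))))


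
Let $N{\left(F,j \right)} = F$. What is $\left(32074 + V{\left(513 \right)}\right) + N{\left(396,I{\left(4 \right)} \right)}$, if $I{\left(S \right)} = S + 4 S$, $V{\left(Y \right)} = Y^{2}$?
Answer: $295639$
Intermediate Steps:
$I{\left(S \right)} = 5 S$
$\left(32074 + V{\left(513 \right)}\right) + N{\left(396,I{\left(4 \right)} \right)} = \left(32074 + 513^{2}\right) + 396 = \left(32074 + 263169\right) + 396 = 295243 + 396 = 295639$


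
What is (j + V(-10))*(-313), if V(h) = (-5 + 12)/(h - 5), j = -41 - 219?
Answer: 1222891/15 ≈ 81526.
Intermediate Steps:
j = -260
V(h) = 7/(-5 + h)
(j + V(-10))*(-313) = (-260 + 7/(-5 - 10))*(-313) = (-260 + 7/(-15))*(-313) = (-260 + 7*(-1/15))*(-313) = (-260 - 7/15)*(-313) = -3907/15*(-313) = 1222891/15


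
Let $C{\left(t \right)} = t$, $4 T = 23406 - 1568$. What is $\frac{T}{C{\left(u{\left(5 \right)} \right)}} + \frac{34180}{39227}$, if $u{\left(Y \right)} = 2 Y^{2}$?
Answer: $\frac{431737613}{3922700} \approx 110.06$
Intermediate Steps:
$T = \frac{10919}{2}$ ($T = \frac{23406 - 1568}{4} = \frac{1}{4} \cdot 21838 = \frac{10919}{2} \approx 5459.5$)
$\frac{T}{C{\left(u{\left(5 \right)} \right)}} + \frac{34180}{39227} = \frac{10919}{2 \cdot 2 \cdot 5^{2}} + \frac{34180}{39227} = \frac{10919}{2 \cdot 2 \cdot 25} + 34180 \cdot \frac{1}{39227} = \frac{10919}{2 \cdot 50} + \frac{34180}{39227} = \frac{10919}{2} \cdot \frac{1}{50} + \frac{34180}{39227} = \frac{10919}{100} + \frac{34180}{39227} = \frac{431737613}{3922700}$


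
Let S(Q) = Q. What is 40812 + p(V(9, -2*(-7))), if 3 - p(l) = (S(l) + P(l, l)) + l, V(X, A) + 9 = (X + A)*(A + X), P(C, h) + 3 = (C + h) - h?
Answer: 39258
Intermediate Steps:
P(C, h) = -3 + C (P(C, h) = -3 + ((C + h) - h) = -3 + C)
V(X, A) = -9 + (A + X)² (V(X, A) = -9 + (X + A)*(A + X) = -9 + (A + X)*(A + X) = -9 + (A + X)²)
p(l) = 6 - 3*l (p(l) = 3 - ((l + (-3 + l)) + l) = 3 - ((-3 + 2*l) + l) = 3 - (-3 + 3*l) = 3 + (3 - 3*l) = 6 - 3*l)
40812 + p(V(9, -2*(-7))) = 40812 + (6 - 3*(-9 + (-2*(-7) + 9)²)) = 40812 + (6 - 3*(-9 + (14 + 9)²)) = 40812 + (6 - 3*(-9 + 23²)) = 40812 + (6 - 3*(-9 + 529)) = 40812 + (6 - 3*520) = 40812 + (6 - 1560) = 40812 - 1554 = 39258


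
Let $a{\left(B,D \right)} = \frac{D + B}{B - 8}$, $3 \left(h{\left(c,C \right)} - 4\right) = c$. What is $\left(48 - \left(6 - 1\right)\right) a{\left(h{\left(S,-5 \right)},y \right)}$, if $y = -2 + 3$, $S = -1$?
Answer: $- \frac{602}{13} \approx -46.308$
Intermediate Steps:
$y = 1$
$h{\left(c,C \right)} = 4 + \frac{c}{3}$
$a{\left(B,D \right)} = \frac{B + D}{-8 + B}$
$\left(48 - \left(6 - 1\right)\right) a{\left(h{\left(S,-5 \right)},y \right)} = \left(48 - \left(6 - 1\right)\right) \frac{\left(4 + \frac{1}{3} \left(-1\right)\right) + 1}{-8 + \left(4 + \frac{1}{3} \left(-1\right)\right)} = \left(48 - 5\right) \frac{\left(4 - \frac{1}{3}\right) + 1}{-8 + \left(4 - \frac{1}{3}\right)} = \left(48 - 5\right) \frac{\frac{11}{3} + 1}{-8 + \frac{11}{3}} = 43 \frac{1}{- \frac{13}{3}} \cdot \frac{14}{3} = 43 \left(\left(- \frac{3}{13}\right) \frac{14}{3}\right) = 43 \left(- \frac{14}{13}\right) = - \frac{602}{13}$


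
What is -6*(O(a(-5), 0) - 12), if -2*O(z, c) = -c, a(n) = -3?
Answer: 72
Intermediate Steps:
O(z, c) = c/2 (O(z, c) = -(-1)*c/2 = c/2)
-6*(O(a(-5), 0) - 12) = -6*((1/2)*0 - 12) = -6*(0 - 12) = -6*(-12) = 72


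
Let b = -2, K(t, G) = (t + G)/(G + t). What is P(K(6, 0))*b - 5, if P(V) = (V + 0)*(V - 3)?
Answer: -1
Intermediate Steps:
K(t, G) = 1 (K(t, G) = (G + t)/(G + t) = 1)
P(V) = V*(-3 + V)
P(K(6, 0))*b - 5 = (1*(-3 + 1))*(-2) - 5 = (1*(-2))*(-2) - 5 = -2*(-2) - 5 = 4 - 5 = -1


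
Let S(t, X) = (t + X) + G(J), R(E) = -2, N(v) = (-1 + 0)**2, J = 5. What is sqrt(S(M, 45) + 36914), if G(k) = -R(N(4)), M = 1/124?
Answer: sqrt(142078115)/62 ≈ 192.25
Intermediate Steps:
N(v) = 1 (N(v) = (-1)**2 = 1)
M = 1/124 ≈ 0.0080645
G(k) = 2 (G(k) = -1*(-2) = 2)
S(t, X) = 2 + X + t (S(t, X) = (t + X) + 2 = (X + t) + 2 = 2 + X + t)
sqrt(S(M, 45) + 36914) = sqrt((2 + 45 + 1/124) + 36914) = sqrt(5829/124 + 36914) = sqrt(4583165/124) = sqrt(142078115)/62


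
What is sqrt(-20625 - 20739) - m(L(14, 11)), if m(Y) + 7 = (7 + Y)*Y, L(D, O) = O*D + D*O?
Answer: -97013 + 6*I*sqrt(1149) ≈ -97013.0 + 203.38*I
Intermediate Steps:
L(D, O) = 2*D*O (L(D, O) = D*O + D*O = 2*D*O)
m(Y) = -7 + Y*(7 + Y) (m(Y) = -7 + (7 + Y)*Y = -7 + Y*(7 + Y))
sqrt(-20625 - 20739) - m(L(14, 11)) = sqrt(-20625 - 20739) - (-7 + (2*14*11)**2 + 7*(2*14*11)) = sqrt(-41364) - (-7 + 308**2 + 7*308) = 6*I*sqrt(1149) - (-7 + 94864 + 2156) = 6*I*sqrt(1149) - 1*97013 = 6*I*sqrt(1149) - 97013 = -97013 + 6*I*sqrt(1149)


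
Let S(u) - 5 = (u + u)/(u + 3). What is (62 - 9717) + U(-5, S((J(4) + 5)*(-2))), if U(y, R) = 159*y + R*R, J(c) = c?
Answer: -259881/25 ≈ -10395.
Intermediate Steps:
S(u) = 5 + 2*u/(3 + u) (S(u) = 5 + (u + u)/(u + 3) = 5 + (2*u)/(3 + u) = 5 + 2*u/(3 + u))
U(y, R) = R² + 159*y (U(y, R) = 159*y + R² = R² + 159*y)
(62 - 9717) + U(-5, S((J(4) + 5)*(-2))) = (62 - 9717) + (((15 + 7*((4 + 5)*(-2)))/(3 + (4 + 5)*(-2)))² + 159*(-5)) = -9655 + (((15 + 7*(9*(-2)))/(3 + 9*(-2)))² - 795) = -9655 + (((15 + 7*(-18))/(3 - 18))² - 795) = -9655 + (((15 - 126)/(-15))² - 795) = -9655 + ((-1/15*(-111))² - 795) = -9655 + ((37/5)² - 795) = -9655 + (1369/25 - 795) = -9655 - 18506/25 = -259881/25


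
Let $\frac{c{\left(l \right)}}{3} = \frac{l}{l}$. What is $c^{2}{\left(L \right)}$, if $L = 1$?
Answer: $9$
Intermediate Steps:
$c{\left(l \right)} = 3$ ($c{\left(l \right)} = 3 \frac{l}{l} = 3 \cdot 1 = 3$)
$c^{2}{\left(L \right)} = 3^{2} = 9$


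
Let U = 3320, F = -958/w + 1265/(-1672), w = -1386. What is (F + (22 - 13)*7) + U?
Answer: 356344801/105336 ≈ 3382.9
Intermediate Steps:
F = -6887/105336 (F = -958/(-1386) + 1265/(-1672) = -958*(-1/1386) + 1265*(-1/1672) = 479/693 - 115/152 = -6887/105336 ≈ -0.065381)
(F + (22 - 13)*7) + U = (-6887/105336 + (22 - 13)*7) + 3320 = (-6887/105336 + 9*7) + 3320 = (-6887/105336 + 63) + 3320 = 6629281/105336 + 3320 = 356344801/105336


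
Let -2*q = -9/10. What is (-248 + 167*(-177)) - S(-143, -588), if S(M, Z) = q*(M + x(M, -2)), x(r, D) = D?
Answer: -118967/4 ≈ -29742.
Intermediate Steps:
q = 9/20 (q = -(-9)/(2*10) = -1/2*(-9/10) = 9/20 ≈ 0.45000)
S(M, Z) = -9/10 + 9*M/20 (S(M, Z) = 9*(M - 2)/20 = 9*(-2 + M)/20 = -9/10 + 9*M/20)
(-248 + 167*(-177)) - S(-143, -588) = (-248 + 167*(-177)) - (-9/10 + (9/20)*(-143)) = (-248 - 29559) - (-9/10 - 1287/20) = -29807 - 1*(-261/4) = -29807 + 261/4 = -118967/4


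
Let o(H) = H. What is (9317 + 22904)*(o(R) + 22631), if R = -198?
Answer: 722813693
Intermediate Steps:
(9317 + 22904)*(o(R) + 22631) = (9317 + 22904)*(-198 + 22631) = 32221*22433 = 722813693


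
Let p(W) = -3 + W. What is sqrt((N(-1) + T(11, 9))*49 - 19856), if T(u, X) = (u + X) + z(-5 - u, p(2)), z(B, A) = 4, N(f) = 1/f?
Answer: 3*I*sqrt(2081) ≈ 136.85*I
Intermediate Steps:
T(u, X) = 4 + X + u (T(u, X) = (u + X) + 4 = (X + u) + 4 = 4 + X + u)
sqrt((N(-1) + T(11, 9))*49 - 19856) = sqrt((1/(-1) + (4 + 9 + 11))*49 - 19856) = sqrt((-1 + 24)*49 - 19856) = sqrt(23*49 - 19856) = sqrt(1127 - 19856) = sqrt(-18729) = 3*I*sqrt(2081)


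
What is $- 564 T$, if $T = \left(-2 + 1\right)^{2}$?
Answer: $-564$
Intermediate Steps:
$T = 1$ ($T = \left(-1\right)^{2} = 1$)
$- 564 T = \left(-564\right) 1 = -564$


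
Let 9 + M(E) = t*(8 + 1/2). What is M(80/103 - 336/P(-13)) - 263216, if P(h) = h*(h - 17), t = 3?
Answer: -526399/2 ≈ -2.6320e+5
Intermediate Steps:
P(h) = h*(-17 + h)
M(E) = 33/2 (M(E) = -9 + 3*(8 + 1/2) = -9 + 3*(17/2) = -9 + 51/2 = 33/2)
M(80/103 - 336/P(-13)) - 263216 = 33/2 - 263216 = -526399/2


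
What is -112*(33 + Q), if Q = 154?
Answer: -20944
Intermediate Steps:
-112*(33 + Q) = -112*(33 + 154) = -112*187 = -20944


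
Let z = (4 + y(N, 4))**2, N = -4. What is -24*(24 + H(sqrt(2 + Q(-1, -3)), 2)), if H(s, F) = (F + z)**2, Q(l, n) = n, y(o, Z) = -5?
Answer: -792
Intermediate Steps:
z = 1 (z = (4 - 5)**2 = (-1)**2 = 1)
H(s, F) = (1 + F)**2 (H(s, F) = (F + 1)**2 = (1 + F)**2)
-24*(24 + H(sqrt(2 + Q(-1, -3)), 2)) = -24*(24 + (1 + 2)**2) = -24*(24 + 3**2) = -24*(24 + 9) = -24*33 = -792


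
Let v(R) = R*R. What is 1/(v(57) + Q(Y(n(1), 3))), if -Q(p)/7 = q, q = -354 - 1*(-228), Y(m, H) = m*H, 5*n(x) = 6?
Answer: 1/4131 ≈ 0.00024207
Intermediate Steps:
n(x) = 6/5 (n(x) = (⅕)*6 = 6/5)
Y(m, H) = H*m
q = -126 (q = -354 + 228 = -126)
Q(p) = 882 (Q(p) = -7*(-126) = 882)
v(R) = R²
1/(v(57) + Q(Y(n(1), 3))) = 1/(57² + 882) = 1/(3249 + 882) = 1/4131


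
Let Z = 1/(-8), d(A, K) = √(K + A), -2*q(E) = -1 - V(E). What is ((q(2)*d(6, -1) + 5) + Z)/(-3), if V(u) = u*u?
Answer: -13/8 - 5*√5/6 ≈ -3.4884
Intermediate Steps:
V(u) = u²
q(E) = ½ + E²/2 (q(E) = -(-1 - E²)/2 = ½ + E²/2)
d(A, K) = √(A + K)
Z = -⅛ ≈ -0.12500
((q(2)*d(6, -1) + 5) + Z)/(-3) = (((½ + (½)*2²)*√(6 - 1) + 5) - ⅛)/(-3) = -(((½ + (½)*4)*√5 + 5) - ⅛)/3 = -(((½ + 2)*√5 + 5) - ⅛)/3 = -((5*√5/2 + 5) - ⅛)/3 = -((5 + 5*√5/2) - ⅛)/3 = -(39/8 + 5*√5/2)/3 = -13/8 - 5*√5/6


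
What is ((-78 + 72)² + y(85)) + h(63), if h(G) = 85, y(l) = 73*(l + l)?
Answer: 12531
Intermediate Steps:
y(l) = 146*l (y(l) = 73*(2*l) = 146*l)
((-78 + 72)² + y(85)) + h(63) = ((-78 + 72)² + 146*85) + 85 = ((-6)² + 12410) + 85 = (36 + 12410) + 85 = 12446 + 85 = 12531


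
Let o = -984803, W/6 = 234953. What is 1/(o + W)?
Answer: 1/424915 ≈ 2.3534e-6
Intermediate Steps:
W = 1409718 (W = 6*234953 = 1409718)
1/(o + W) = 1/(-984803 + 1409718) = 1/424915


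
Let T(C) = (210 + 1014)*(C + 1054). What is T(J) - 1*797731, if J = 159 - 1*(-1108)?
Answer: 2043173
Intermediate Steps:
J = 1267 (J = 159 + 1108 = 1267)
T(C) = 1290096 + 1224*C (T(C) = 1224*(1054 + C) = 1290096 + 1224*C)
T(J) - 1*797731 = (1290096 + 1224*1267) - 1*797731 = (1290096 + 1550808) - 797731 = 2840904 - 797731 = 2043173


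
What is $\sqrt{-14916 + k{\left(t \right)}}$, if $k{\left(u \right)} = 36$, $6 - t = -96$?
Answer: $4 i \sqrt{930} \approx 121.98 i$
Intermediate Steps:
$t = 102$ ($t = 6 - -96 = 6 + 96 = 102$)
$\sqrt{-14916 + k{\left(t \right)}} = \sqrt{-14916 + 36} = \sqrt{-14880} = 4 i \sqrt{930}$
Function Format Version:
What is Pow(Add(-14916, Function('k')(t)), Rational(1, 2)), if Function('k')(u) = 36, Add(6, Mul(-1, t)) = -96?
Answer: Mul(4, I, Pow(930, Rational(1, 2))) ≈ Mul(121.98, I)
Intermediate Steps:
t = 102 (t = Add(6, Mul(-1, -96)) = Add(6, 96) = 102)
Pow(Add(-14916, Function('k')(t)), Rational(1, 2)) = Pow(Add(-14916, 36), Rational(1, 2)) = Pow(-14880, Rational(1, 2)) = Mul(4, I, Pow(930, Rational(1, 2)))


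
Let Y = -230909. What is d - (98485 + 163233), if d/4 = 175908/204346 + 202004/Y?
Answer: -6174626485669550/23592665257 ≈ -2.6172e+5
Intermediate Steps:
d = -1319938024/23592665257 (d = 4*(175908/204346 + 202004/(-230909)) = 4*(175908*(1/204346) + 202004*(-1/230909)) = 4*(87954/102173 - 202004/230909) = 4*(-329984506/23592665257) = -1319938024/23592665257 ≈ -0.055947)
d - (98485 + 163233) = -1319938024/23592665257 - (98485 + 163233) = -1319938024/23592665257 - 1*261718 = -1319938024/23592665257 - 261718 = -6174626485669550/23592665257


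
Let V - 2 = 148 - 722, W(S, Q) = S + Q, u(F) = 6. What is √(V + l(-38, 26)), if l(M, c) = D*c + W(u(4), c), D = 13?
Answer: I*√202 ≈ 14.213*I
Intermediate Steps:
W(S, Q) = Q + S
l(M, c) = 6 + 14*c (l(M, c) = 13*c + (c + 6) = 13*c + (6 + c) = 6 + 14*c)
V = -572 (V = 2 + (148 - 722) = 2 - 574 = -572)
√(V + l(-38, 26)) = √(-572 + (6 + 14*26)) = √(-572 + (6 + 364)) = √(-572 + 370) = √(-202) = I*√202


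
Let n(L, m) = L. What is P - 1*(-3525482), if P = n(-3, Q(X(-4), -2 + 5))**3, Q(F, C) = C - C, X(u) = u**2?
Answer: 3525455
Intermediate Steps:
Q(F, C) = 0
P = -27 (P = (-3)**3 = -27)
P - 1*(-3525482) = -27 - 1*(-3525482) = -27 + 3525482 = 3525455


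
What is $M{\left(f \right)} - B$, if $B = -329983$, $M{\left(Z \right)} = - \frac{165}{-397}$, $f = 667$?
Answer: $\frac{131003416}{397} \approx 3.2998 \cdot 10^{5}$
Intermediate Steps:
$M{\left(Z \right)} = \frac{165}{397}$ ($M{\left(Z \right)} = \left(-165\right) \left(- \frac{1}{397}\right) = \frac{165}{397}$)
$M{\left(f \right)} - B = \frac{165}{397} - -329983 = \frac{165}{397} + 329983 = \frac{131003416}{397}$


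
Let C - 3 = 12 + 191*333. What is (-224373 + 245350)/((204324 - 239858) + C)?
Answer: 20977/28084 ≈ 0.74694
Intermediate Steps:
C = 63618 (C = 3 + (12 + 191*333) = 3 + (12 + 63603) = 3 + 63615 = 63618)
(-224373 + 245350)/((204324 - 239858) + C) = (-224373 + 245350)/((204324 - 239858) + 63618) = 20977/(-35534 + 63618) = 20977/28084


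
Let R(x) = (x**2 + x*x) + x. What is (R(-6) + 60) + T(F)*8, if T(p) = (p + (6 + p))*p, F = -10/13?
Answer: 16654/169 ≈ 98.544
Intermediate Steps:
R(x) = x + 2*x**2 (R(x) = (x**2 + x**2) + x = 2*x**2 + x = x + 2*x**2)
F = -10/13 (F = -10*1/13 = -10/13 ≈ -0.76923)
T(p) = p*(6 + 2*p) (T(p) = (6 + 2*p)*p = p*(6 + 2*p))
(R(-6) + 60) + T(F)*8 = (-6*(1 + 2*(-6)) + 60) + (2*(-10/13)*(3 - 10/13))*8 = (-6*(1 - 12) + 60) + (2*(-10/13)*(29/13))*8 = (-6*(-11) + 60) - 580/169*8 = (66 + 60) - 4640/169 = 126 - 4640/169 = 16654/169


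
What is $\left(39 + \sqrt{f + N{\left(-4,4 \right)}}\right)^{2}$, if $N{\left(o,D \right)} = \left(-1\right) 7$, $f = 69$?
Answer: $\left(39 + \sqrt{62}\right)^{2} \approx 2197.2$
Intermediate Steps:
$N{\left(o,D \right)} = -7$
$\left(39 + \sqrt{f + N{\left(-4,4 \right)}}\right)^{2} = \left(39 + \sqrt{69 - 7}\right)^{2} = \left(39 + \sqrt{62}\right)^{2}$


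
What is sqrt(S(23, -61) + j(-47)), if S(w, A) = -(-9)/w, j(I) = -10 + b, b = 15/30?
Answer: I*sqrt(19274)/46 ≈ 3.0181*I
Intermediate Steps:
b = 1/2 (b = 15*(1/30) = 1/2 ≈ 0.50000)
j(I) = -19/2 (j(I) = -10 + 1/2 = -19/2)
S(w, A) = 9/w
sqrt(S(23, -61) + j(-47)) = sqrt(9/23 - 19/2) = sqrt(-419/46) = I*sqrt(19274)/46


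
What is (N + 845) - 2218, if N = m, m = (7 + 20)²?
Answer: -644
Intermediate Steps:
m = 729 (m = 27² = 729)
N = 729
(N + 845) - 2218 = (729 + 845) - 2218 = 1574 - 2218 = -644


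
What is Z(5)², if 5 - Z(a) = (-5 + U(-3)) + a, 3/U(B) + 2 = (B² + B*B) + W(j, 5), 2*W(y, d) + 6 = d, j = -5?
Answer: 22201/961 ≈ 23.102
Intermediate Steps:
W(y, d) = -3 + d/2
U(B) = 3/(-5/2 + 2*B²) (U(B) = 3/(-2 + ((B² + B*B) + (-3 + (½)*5))) = 3/(-2 + ((B² + B²) + (-3 + 5/2))) = 3/(-2 + (2*B² - ½)) = 3/(-2 + (-½ + 2*B²)) = 3/(-5/2 + 2*B²))
Z(a) = 304/31 - a (Z(a) = 5 - ((-5 + 6/(-5 + 4*(-3)²)) + a) = 5 - ((-5 + 6/(-5 + 4*9)) + a) = 5 - ((-5 + 6/(-5 + 36)) + a) = 5 - ((-5 + 6/31) + a) = 5 - (-149/31 + a) = 5 + (149/31 - a) = 304/31 - a)
Z(5)² = (304/31 - 1*5)² = (304/31 - 5)² = (149/31)² = 22201/961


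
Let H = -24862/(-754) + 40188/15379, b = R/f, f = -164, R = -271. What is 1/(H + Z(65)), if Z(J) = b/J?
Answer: 365712620/13023783697 ≈ 0.028080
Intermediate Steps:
b = 271/164 (b = -271/(-164) = -271*(-1/164) = 271/164 ≈ 1.6524)
Z(J) = 271/(164*J)
H = 15871325/445991 (H = -24862*(-1/754) + 40188*(1/15379) = 12431/377 + 40188/15379 = 15871325/445991 ≈ 35.587)
1/(H + Z(65)) = 1/(15871325/445991 + (271/164)/65) = 1/(15871325/445991 + (271/164)*(1/65)) = 1/(15871325/445991 + 271/10660) = 1/(13023783697/365712620) = 365712620/13023783697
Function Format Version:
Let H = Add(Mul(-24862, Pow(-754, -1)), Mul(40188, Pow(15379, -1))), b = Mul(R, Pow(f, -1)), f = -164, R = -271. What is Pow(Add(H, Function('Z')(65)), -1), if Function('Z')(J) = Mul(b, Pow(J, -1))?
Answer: Rational(365712620, 13023783697) ≈ 0.028080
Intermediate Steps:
b = Rational(271, 164) (b = Mul(-271, Pow(-164, -1)) = Mul(-271, Rational(-1, 164)) = Rational(271, 164) ≈ 1.6524)
Function('Z')(J) = Mul(Rational(271, 164), Pow(J, -1))
H = Rational(15871325, 445991) (H = Add(Mul(-24862, Rational(-1, 754)), Mul(40188, Rational(1, 15379))) = Add(Rational(12431, 377), Rational(40188, 15379)) = Rational(15871325, 445991) ≈ 35.587)
Pow(Add(H, Function('Z')(65)), -1) = Pow(Add(Rational(15871325, 445991), Mul(Rational(271, 164), Pow(65, -1))), -1) = Pow(Add(Rational(15871325, 445991), Mul(Rational(271, 164), Rational(1, 65))), -1) = Pow(Add(Rational(15871325, 445991), Rational(271, 10660)), -1) = Pow(Rational(13023783697, 365712620), -1) = Rational(365712620, 13023783697)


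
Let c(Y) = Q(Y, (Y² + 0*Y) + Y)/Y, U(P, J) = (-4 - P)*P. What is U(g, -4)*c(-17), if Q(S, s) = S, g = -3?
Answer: 3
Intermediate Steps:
U(P, J) = P*(-4 - P)
c(Y) = 1 (c(Y) = Y/Y = 1)
U(g, -4)*c(-17) = -1*(-3)*(4 - 3)*1 = -1*(-3)*1*1 = 3*1 = 3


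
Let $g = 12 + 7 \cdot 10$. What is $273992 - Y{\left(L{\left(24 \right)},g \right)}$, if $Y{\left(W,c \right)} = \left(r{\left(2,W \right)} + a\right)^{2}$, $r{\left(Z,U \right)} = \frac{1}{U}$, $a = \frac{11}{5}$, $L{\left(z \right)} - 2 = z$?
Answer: $\frac{4630380119}{16900} \approx 2.7399 \cdot 10^{5}$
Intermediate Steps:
$g = 82$ ($g = 12 + 70 = 82$)
$L{\left(z \right)} = 2 + z$
$a = \frac{11}{5}$ ($a = 11 \cdot \frac{1}{5} = \frac{11}{5} \approx 2.2$)
$Y{\left(W,c \right)} = \left(\frac{11}{5} + \frac{1}{W}\right)^{2}$ ($Y{\left(W,c \right)} = \left(\frac{1}{W} + \frac{11}{5}\right)^{2} = \left(\frac{11}{5} + \frac{1}{W}\right)^{2}$)
$273992 - Y{\left(L{\left(24 \right)},g \right)} = 273992 - \frac{\left(5 + 11 \left(2 + 24\right)\right)^{2}}{25 \left(2 + 24\right)^{2}} = 273992 - \frac{\left(5 + 11 \cdot 26\right)^{2}}{25 \cdot 676} = 273992 - \frac{1}{25} \cdot \frac{1}{676} \left(5 + 286\right)^{2} = 273992 - \frac{1}{25} \cdot \frac{1}{676} \cdot 291^{2} = 273992 - \frac{1}{25} \cdot \frac{1}{676} \cdot 84681 = 273992 - \frac{84681}{16900} = \frac{4630380119}{16900}$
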